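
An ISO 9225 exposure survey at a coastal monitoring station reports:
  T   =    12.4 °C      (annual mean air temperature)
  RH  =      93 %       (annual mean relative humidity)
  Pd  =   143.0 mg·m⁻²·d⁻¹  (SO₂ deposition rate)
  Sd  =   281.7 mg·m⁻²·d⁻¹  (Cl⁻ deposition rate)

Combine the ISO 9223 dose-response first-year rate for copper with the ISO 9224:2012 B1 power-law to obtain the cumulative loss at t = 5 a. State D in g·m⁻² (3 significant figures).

copper: T>10 °C ⇒ hinge -0.080·(12.4−10) = -0.1920
  Pd branch = 0.0053·Pd^0.26·e^(0.059·RH+f) = 3.839 μm/a
  Sd branch = 0.01025·Sd^0.27·e^(0.036·RH+0.049·T) = 2.455 μm/a
  sum: 3.839 + 2.455 → r_corr = 6.294 μm/a
ISO 9224: D(t) = r_corr · t^b with b = 0.667 (copper, B1)
  D(5) = 6.294 × 5^0.667 = 6.294 × 2.926 = 18.41 μm
  Mass loss = 18.41 μm × 8.96 g/cm³ = 165 g·m⁻²

D(5) = 165 g·m⁻²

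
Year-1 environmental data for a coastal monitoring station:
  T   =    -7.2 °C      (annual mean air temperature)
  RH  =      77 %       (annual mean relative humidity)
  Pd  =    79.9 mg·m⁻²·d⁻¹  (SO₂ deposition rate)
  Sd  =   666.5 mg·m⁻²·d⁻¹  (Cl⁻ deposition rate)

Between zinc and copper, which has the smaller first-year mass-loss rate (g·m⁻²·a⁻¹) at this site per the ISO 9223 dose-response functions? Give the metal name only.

zinc: temperature factor f = +0.038·(-17.2) = -0.6536
  Pd branch = 0.0129·Pd^0.44·e^(0.046·RH+f) = 1.593 μm/a
  Sd branch = 0.0175·Sd^0.57·e^(0.008·RH+0.085·T) = 0.7151 μm/a
  sum: 1.593 + 0.7151 → r_corr = 2.308 μm/a
  mass loss = 2.308 μm/a × 7.14 g/cm³ = 16.48 g·m⁻²·a⁻¹
copper: T≤10 °C ⇒ hinge +0.126·(-7.2−10) = -2.1672
  Pd branch = 0.0053·Pd^0.26·e^(0.059·RH+f) = 0.1781 μm/a
  Sd branch = 0.01025·Sd^0.27·e^(0.036·RH+0.049·T) = 0.6665 μm/a
  sum: 0.1781 + 0.6665 → r_corr = 0.8446 μm/a
  mass loss = 0.8446 μm/a × 8.96 g/cm³ = 7.568 g·m⁻²·a⁻¹
Ordering by g·m⁻²·a⁻¹: zinc (16.5) > copper (7.57)

copper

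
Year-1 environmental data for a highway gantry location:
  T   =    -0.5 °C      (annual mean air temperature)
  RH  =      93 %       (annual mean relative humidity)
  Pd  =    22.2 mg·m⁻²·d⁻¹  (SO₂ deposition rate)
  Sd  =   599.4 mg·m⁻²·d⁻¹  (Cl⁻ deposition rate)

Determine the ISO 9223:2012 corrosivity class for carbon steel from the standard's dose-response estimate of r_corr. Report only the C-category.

C5

carbon steel: T≤10 °C ⇒ hinge +0.150·(-0.5−10) = -1.5750
  Pd branch = 1.77·Pd^0.52·e^(0.02·RH+f) = 11.8 μm/a
  Sd branch = 0.102·Sd^0.62·e^(0.033·RH+0.04·T) = 113.5 μm/a
  r_corr = 11.8 + 113.5 = 125.3 μm/a
ISO 9223 Table 2 (carbon steel): 80 < 125 ≤ 200 μm/a ⇒ C5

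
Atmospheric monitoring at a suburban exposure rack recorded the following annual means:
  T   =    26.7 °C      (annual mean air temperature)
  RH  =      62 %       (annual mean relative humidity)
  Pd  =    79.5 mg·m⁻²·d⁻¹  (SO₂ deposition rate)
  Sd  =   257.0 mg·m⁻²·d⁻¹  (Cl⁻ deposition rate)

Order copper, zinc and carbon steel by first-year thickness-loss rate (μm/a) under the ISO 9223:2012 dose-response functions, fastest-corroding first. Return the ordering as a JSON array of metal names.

copper: f(T) = -0.080·(T−10) [T>10 °C] = -1.3360
  SO₂ term: 0.0053·79.5^0.26·exp(0.059·62-1.3360) = 0.1686
  Sd branch = 0.01025·Sd^0.27·e^(0.036·RH+0.049·T) = 1.581 μm/a
  r_corr = 0.1686 + 1.581 = 1.75 μm/a
zinc: temperature factor f = -0.071·(16.7) = -1.1857
  Pd branch = 0.0129·Pd^0.44·e^(0.046·RH+f) = 0.4682 μm/a
  Cl⁻ term: 0.0175·257.0^0.57·exp(0.008·62+0.085·26.7) = 6.573
  sum: 0.4682 + 6.573 → r_corr = 7.041 μm/a
carbon steel: temperature factor f = -0.054·(16.7) = -0.9018
  Pd branch = 1.77·Pd^0.52·e^(0.02·RH+f) = 24.16 μm/a
  Sd branch = 0.102·Sd^0.62·e^(0.033·RH+0.04·T) = 71.64 μm/a
  sum: 24.16 + 71.64 → r_corr = 95.8 μm/a
Ordering by μm/a: carbon steel (95.8) > zinc (7.04) > copper (1.75)

["carbon steel", "zinc", "copper"]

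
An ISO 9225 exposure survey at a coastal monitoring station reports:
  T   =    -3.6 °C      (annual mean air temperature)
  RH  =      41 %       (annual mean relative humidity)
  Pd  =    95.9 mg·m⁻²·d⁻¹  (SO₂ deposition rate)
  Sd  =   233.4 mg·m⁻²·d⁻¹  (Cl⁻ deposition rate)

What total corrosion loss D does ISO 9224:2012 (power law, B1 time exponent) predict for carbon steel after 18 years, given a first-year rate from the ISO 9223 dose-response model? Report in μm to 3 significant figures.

D(18) = 71.0 μm

carbon steel: T≤10 °C ⇒ hinge +0.150·(-3.6−10) = -2.0400
  SO₂ term: 1.77·95.9^0.52·exp(0.02·41-2.0400) = 5.606
  Sd branch = 0.102·Sd^0.62·e^(0.033·RH+0.04·T) = 10.04 μm/a
  r_corr = 5.606 + 10.04 = 15.65 μm/a
Long-term exponent b (ISO 9224 Table 2, B1) = 0.523
  D(18) = 15.65 × 18^0.523 = 15.65 × 4.534 = 70.96 μm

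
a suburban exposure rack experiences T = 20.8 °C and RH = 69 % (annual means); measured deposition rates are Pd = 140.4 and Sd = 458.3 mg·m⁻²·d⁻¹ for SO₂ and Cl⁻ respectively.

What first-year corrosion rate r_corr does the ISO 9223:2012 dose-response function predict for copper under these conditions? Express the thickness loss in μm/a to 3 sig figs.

r_corr = 2.25 μm/a

copper: temperature factor f = -0.080·(10.8) = -0.8640
  sulphur-dioxide contribution → 0.4736 μm/a
  chloride contribution → 1.781 μm/a
  ⇒ r_corr(copper) = 2.255 μm/a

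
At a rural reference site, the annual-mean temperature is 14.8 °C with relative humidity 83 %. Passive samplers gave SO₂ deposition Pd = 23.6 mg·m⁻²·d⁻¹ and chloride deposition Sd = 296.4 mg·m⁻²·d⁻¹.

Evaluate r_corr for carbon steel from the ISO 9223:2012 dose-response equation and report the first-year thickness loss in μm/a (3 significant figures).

r_corr = 134 μm/a

carbon steel: temperature factor f = -0.054·(4.8) = -0.2592
  Pd branch = 1.77·Pd^0.52·e^(0.02·RH+f) = 37.17 μm/a
  Sd branch = 0.102·Sd^0.62·e^(0.033·RH+0.04·T) = 97.23 μm/a
  r_corr = 37.17 + 97.23 = 134.4 μm/a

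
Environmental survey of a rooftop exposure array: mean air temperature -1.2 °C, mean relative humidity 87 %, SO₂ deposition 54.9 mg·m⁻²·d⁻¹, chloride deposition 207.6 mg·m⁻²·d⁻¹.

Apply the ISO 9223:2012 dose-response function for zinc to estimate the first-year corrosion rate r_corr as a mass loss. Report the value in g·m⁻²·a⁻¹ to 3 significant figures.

zinc: T≤10 °C ⇒ hinge +0.038·(-1.2−10) = -0.4256
  sulphur-dioxide contribution → 2.687 μm/a
  chloride contribution → 0.6635 μm/a
  ⇒ r_corr(zinc) = 3.35 μm/a
Convert to mass loss: 3.35 μm/a × 7.14 g/cm³ = 23.92 g·m⁻²·a⁻¹

r_corr = 23.9 g·m⁻²·a⁻¹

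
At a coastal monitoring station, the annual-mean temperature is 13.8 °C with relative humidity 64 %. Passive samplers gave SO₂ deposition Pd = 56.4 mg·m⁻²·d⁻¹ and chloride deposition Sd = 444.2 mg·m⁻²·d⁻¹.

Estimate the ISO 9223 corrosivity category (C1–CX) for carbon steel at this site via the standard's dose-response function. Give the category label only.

carbon steel: f(T) = -0.054·(T−10) [T>10 °C] = -0.2052
  sulphur-dioxide contribution → 42.21 μm/a
  chloride contribution → 64.13 μm/a
  total first-year rate 106.3 μm/a
Category bounds: 80…200 μm/a bracket r_corr ⇒ C5

C5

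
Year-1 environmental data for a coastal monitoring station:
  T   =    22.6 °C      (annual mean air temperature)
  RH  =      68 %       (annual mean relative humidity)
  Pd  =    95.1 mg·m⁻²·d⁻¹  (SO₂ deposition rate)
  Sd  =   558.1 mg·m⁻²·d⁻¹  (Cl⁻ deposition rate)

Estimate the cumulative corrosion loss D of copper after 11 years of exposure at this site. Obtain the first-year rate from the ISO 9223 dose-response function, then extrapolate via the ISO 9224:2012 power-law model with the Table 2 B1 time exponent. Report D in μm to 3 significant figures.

D(11) = 11.5 μm

copper: temperature factor f = -0.080·(12.6) = -1.0080
  sulphur-dioxide contribution → 0.3493 μm/a
  chloride contribution → 1.979 μm/a
  ⇒ r_corr(copper) = 2.328 μm/a
Long-term exponent b (ISO 9224 Table 2, B1) = 0.667
  D(11) = 2.328 × 11^0.667 = 2.328 × 4.95 = 11.52 μm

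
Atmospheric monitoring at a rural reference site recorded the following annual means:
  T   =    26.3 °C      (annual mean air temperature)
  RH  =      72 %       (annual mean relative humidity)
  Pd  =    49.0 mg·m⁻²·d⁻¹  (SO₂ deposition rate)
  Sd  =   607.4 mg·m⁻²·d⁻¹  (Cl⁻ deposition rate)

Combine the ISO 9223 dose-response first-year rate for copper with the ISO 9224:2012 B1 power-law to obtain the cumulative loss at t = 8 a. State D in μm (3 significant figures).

copper: temperature factor f = -0.080·(16.3) = -1.3040
  SO₂ term: 0.0053·49.0^0.26·exp(0.059·72-1.3040) = 0.2769
  Cl⁻ term: 0.01025·607.4^0.27·exp(0.036·72+0.049·26.3) = 2.803
  r_corr = 0.2769 + 2.803 = 3.08 μm/a
Long-term exponent b (ISO 9224 Table 2, B1) = 0.667
  D(8) = 3.08 × 8^0.667 = 3.08 × 4.003 = 12.33 μm

D(8) = 12.3 μm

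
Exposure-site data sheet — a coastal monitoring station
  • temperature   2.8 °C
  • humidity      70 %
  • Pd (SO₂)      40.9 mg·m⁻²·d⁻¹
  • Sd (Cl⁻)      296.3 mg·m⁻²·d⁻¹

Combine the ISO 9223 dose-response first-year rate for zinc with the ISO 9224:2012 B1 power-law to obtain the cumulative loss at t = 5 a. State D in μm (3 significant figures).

D(5) = 8.34 μm

zinc: T≤10 °C ⇒ hinge +0.038·(2.8−10) = -0.2736
  SO₂ term: 0.0129·40.9^0.44·exp(0.046·70-0.2736) = 1.257
  Cl⁻ term: 0.0175·296.3^0.57·exp(0.008·70+0.085·2.8) = 0.9965
  r_corr = 1.257 + 0.9965 = 2.254 μm/a
Power-law: D(5) = r_corr · 5^0.813
  D(5) = 2.254 × 5^0.813 = 2.254 × 3.701 = 8.339 μm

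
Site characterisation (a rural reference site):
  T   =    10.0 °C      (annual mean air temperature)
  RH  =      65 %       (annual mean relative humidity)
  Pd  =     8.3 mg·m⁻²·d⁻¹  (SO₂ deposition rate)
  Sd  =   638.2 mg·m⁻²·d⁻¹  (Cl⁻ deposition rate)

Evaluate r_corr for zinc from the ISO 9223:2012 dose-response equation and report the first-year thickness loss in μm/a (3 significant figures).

r_corr = 3.39 μm/a

zinc: f(T) = +0.038·(T−10) [T≤10 °C] = +0.0000
  SO₂ term: 0.0129·8.3^0.44·exp(0.046·65+0.0000) = 0.6509
  Cl⁻ term: 0.0175·638.2^0.57·exp(0.008·65+0.085·10.0) = 2.734
  sum: 0.6509 + 2.734 → r_corr = 3.385 μm/a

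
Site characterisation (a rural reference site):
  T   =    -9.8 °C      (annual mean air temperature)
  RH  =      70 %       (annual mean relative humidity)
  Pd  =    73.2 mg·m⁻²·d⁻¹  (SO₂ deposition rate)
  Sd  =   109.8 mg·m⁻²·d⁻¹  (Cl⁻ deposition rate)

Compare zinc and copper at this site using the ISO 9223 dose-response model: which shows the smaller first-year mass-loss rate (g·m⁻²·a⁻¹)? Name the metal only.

copper

zinc: T≤10 °C ⇒ hinge +0.038·(-9.8−10) = -0.7524
  sulphur-dioxide contribution → 1.006 μm/a
  chloride contribution → 0.1939 μm/a
  total first-year rate 1.2 μm/a
  mass loss = 1.2 μm/a × 7.14 g/cm³ = 8.568 g·m⁻²·a⁻¹
copper: f(T) = +0.126·(T−10) [T≤10 °C] = -2.4948
  sulphur-dioxide contribution → 0.08302 μm/a
  chloride contribution → 0.2803 μm/a
  total first-year rate 0.3633 μm/a
  mass loss = 0.3633 μm/a × 8.96 g/cm³ = 3.255 g·m⁻²·a⁻¹
Ordering by g·m⁻²·a⁻¹: zinc (8.57) > copper (3.26)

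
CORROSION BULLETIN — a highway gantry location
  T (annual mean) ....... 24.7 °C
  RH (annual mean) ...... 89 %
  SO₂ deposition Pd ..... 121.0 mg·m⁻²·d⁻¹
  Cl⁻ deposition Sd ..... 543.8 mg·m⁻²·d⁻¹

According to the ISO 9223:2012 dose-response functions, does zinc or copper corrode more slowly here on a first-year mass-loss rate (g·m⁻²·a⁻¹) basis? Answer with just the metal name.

copper

zinc: f(T) = -0.071·(T−10) [T>10 °C] = -1.0437
  SO₂ term: 0.0129·121.0^0.44·exp(0.046·89-1.0437) = 2.248
  Cl⁻ term: 0.0175·543.8^0.57·exp(0.008·89+0.085·24.7) = 10.55
  sum: 2.248 + 10.55 → r_corr = 12.8 μm/a
  mass loss = 12.8 μm/a × 7.14 g/cm³ = 91.38 g·m⁻²·a⁻¹
copper: f(T) = -0.080·(T−10) [T>10 °C] = -1.1760
  Pd branch = 0.0053·Pd^0.26·e^(0.059·RH+f) = 1.085 μm/a
  Cl⁻ term: 0.01025·543.8^0.27·exp(0.036·89+0.049·24.7) = 4.639
  sum: 1.085 + 4.639 → r_corr = 5.724 μm/a
  mass loss = 5.724 μm/a × 8.96 g/cm³ = 51.29 g·m⁻²·a⁻¹
Ordering by g·m⁻²·a⁻¹: zinc (91.4) > copper (51.3)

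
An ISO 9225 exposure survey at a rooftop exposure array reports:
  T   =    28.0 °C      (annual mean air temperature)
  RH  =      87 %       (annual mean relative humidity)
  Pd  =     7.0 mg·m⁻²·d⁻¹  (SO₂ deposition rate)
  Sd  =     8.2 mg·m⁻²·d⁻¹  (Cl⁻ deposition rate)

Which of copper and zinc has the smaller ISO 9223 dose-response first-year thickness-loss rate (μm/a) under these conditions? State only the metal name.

copper: temperature factor f = -0.080·(18.0) = -1.4400
  Pd branch = 0.0053·Pd^0.26·e^(0.059·RH+f) = 0.3531 μm/a
  Sd branch = 0.01025·Sd^0.27·e^(0.036·RH+0.049·T) = 1.635 μm/a
  r_corr = 0.3531 + 1.635 = 1.988 μm/a
zinc: T>10 °C ⇒ hinge -0.071·(28.0−10) = -1.2780
  SO₂ term: 0.0129·7.0^0.44·exp(0.046·87-1.2780) = 0.4629
  Sd branch = 0.0175·Sd^0.57·e^(0.008·RH+0.085·T) = 1.258 μm/a
  sum: 0.4629 + 1.258 → r_corr = 1.721 μm/a
Ordering by μm/a: copper (1.99) > zinc (1.72)

zinc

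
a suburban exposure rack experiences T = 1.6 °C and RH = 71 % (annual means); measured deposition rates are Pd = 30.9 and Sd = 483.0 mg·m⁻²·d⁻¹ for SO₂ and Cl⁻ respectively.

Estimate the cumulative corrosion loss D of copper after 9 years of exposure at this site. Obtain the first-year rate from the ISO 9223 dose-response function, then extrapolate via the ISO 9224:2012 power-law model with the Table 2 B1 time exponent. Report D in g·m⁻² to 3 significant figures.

D(9) = 40.9 g·m⁻²

copper: T≤10 °C ⇒ hinge +0.126·(1.6−10) = -1.0584
  sulphur-dioxide contribution → 0.296 μm/a
  chloride contribution → 0.7577 μm/a
  ⇒ r_corr(copper) = 1.054 μm/a
Long-term exponent b (ISO 9224 Table 2, B1) = 0.667
  D(9) = 1.054 × 9^0.667 = 1.054 × 4.33 = 4.562 μm
  Mass loss = 4.562 μm × 8.96 g/cm³ = 40.88 g·m⁻²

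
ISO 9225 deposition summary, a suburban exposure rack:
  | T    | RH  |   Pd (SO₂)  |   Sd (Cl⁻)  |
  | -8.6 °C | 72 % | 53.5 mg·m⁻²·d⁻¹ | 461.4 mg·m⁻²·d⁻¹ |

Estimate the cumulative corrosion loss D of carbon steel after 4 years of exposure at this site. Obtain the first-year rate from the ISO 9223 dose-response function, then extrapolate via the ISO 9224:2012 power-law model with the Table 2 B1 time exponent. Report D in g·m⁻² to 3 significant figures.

carbon steel: f(T) = +0.150·(T−10) [T≤10 °C] = -2.7900
  Pd branch = 1.77·Pd^0.52·e^(0.02·RH+f) = 3.634 μm/a
  Cl⁻ term: 0.102·461.4^0.62·exp(0.033·72+0.04·-8.6) = 34.9
  r_corr = 3.634 + 34.9 = 38.53 μm/a
Power-law: D(4) = r_corr · 4^0.523
  D(4) = 38.53 × 4^0.523 = 38.53 × 2.065 = 79.56 μm
  Mass loss = 79.56 μm × 7.85 g/cm³ = 624.6 g·m⁻²

D(4) = 625 g·m⁻²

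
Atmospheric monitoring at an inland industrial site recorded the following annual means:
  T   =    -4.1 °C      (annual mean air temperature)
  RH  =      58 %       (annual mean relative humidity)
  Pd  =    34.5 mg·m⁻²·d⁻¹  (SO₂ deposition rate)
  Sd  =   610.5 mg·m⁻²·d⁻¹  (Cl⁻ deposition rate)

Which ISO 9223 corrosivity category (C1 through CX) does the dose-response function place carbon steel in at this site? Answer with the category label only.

C3

carbon steel: temperature factor f = +0.150·(-14.1) = -2.1150
  SO₂ term: 1.77·34.5^0.52·exp(0.02·58-2.1150) = 4.294
  Cl⁻ term: 0.102·610.5^0.62·exp(0.033·58+0.04·-4.1) = 31.31
  sum: 4.294 + 31.31 → r_corr = 35.61 μm/a
ISO 9223 Table 2 (carbon steel): 25 < 35.6 ≤ 50 μm/a ⇒ C3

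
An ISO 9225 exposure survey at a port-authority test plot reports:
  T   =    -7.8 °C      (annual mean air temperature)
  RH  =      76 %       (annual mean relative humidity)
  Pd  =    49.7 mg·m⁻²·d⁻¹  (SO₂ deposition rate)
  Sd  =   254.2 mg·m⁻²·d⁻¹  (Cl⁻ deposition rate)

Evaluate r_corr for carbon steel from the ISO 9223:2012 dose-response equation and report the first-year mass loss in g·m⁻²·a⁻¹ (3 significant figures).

carbon steel: f(T) = +0.150·(T−10) [T≤10 °C] = -2.6700
  SO₂ term: 1.77·49.7^0.52·exp(0.02·76-2.6700) = 4.272
  Sd branch = 0.102·Sd^0.62·e^(0.033·RH+0.04·T) = 28.41 μm/a
  r_corr = 4.272 + 28.41 = 32.69 μm/a
Convert to mass loss: 32.69 μm/a × 7.85 g/cm³ = 256.6 g·m⁻²·a⁻¹

r_corr = 257 g·m⁻²·a⁻¹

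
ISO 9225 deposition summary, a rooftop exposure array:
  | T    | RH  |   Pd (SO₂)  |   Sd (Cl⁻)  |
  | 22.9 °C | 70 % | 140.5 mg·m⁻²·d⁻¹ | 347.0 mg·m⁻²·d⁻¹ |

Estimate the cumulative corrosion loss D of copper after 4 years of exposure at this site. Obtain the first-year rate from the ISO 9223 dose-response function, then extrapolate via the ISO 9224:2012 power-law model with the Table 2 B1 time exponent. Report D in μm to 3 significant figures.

D(4) = 5.86 μm

copper: f(T) = -0.080·(T−10) [T>10 °C] = -1.0320
  Pd branch = 0.0053·Pd^0.26·e^(0.059·RH+f) = 0.4247 μm/a
  Sd branch = 0.01025·Sd^0.27·e^(0.036·RH+0.049·T) = 1.898 μm/a
  sum: 0.4247 + 1.898 → r_corr = 2.323 μm/a
ISO 9224: D(t) = r_corr · t^b with b = 0.667 (copper, B1)
  D(4) = 2.323 × 4^0.667 = 2.323 × 2.521 = 5.856 μm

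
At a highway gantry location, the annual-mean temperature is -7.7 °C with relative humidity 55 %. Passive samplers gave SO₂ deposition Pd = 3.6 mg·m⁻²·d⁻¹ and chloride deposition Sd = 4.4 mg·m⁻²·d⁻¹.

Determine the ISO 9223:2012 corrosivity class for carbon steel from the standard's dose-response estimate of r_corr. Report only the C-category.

carbon steel: temperature factor f = +0.150·(-17.7) = -2.6550
  sulphur-dioxide contribution → 0.7277 μm/a
  chloride contribution → 1.154 μm/a
  total first-year rate 1.881 μm/a
1.88 μm/a falls in (1.3, 25] for carbon steel → category C2

C2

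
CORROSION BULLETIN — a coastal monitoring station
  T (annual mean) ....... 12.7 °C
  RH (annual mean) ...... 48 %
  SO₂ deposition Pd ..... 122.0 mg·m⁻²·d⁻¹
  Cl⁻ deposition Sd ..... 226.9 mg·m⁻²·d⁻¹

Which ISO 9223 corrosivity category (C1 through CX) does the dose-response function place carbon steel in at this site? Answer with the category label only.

C4

carbon steel: f(T) = -0.054·(T−10) [T>10 °C] = -0.1458
  SO₂ term: 1.77·122.0^0.52·exp(0.02·48-0.1458) = 48.58
  Cl⁻ term: 0.102·226.9^0.62·exp(0.033·48+0.04·12.7) = 23.87
  sum: 48.58 + 23.87 → r_corr = 72.45 μm/a
ISO 9223 Table 2 (carbon steel): 50 < 72.4 ≤ 80 μm/a ⇒ C4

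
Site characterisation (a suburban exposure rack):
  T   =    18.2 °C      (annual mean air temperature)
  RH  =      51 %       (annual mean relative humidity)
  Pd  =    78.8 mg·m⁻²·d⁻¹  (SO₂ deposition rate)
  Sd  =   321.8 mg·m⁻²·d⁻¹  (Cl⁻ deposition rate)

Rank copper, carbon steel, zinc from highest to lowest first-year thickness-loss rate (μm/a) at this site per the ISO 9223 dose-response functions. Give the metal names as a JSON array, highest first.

copper: temperature factor f = -0.080·(8.2) = -0.6560
  sulphur-dioxide contribution → 0.1735 μm/a
  chloride contribution → 0.7455 μm/a
  ⇒ r_corr(copper) = 0.919 μm/a
carbon steel: temperature factor f = -0.054·(8.2) = -0.4428
  sulphur-dioxide contribution → 30.54 μm/a
  chloride contribution → 40.77 μm/a
  total first-year rate 71.31 μm/a
zinc: T>10 °C ⇒ hinge -0.071·(18.2−10) = -0.5822
  sulphur-dioxide contribution → 0.5141 μm/a
  chloride contribution → 3.322 μm/a
  total first-year rate 3.836 μm/a
Ordering by μm/a: carbon steel (71.3) > zinc (3.84) > copper (0.919)

["carbon steel", "zinc", "copper"]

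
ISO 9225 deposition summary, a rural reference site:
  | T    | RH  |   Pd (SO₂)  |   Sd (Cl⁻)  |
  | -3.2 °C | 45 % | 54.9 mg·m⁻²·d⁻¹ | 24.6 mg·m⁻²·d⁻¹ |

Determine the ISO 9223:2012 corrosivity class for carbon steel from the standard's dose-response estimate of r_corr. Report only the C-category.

C2

carbon steel: T≤10 °C ⇒ hinge +0.150·(-3.2−10) = -1.9800
  sulphur-dioxide contribution → 4.825 μm/a
  chloride contribution → 2.886 μm/a
  ⇒ r_corr(carbon steel) = 7.711 μm/a
7.71 μm/a falls in (1.3, 25] for carbon steel → category C2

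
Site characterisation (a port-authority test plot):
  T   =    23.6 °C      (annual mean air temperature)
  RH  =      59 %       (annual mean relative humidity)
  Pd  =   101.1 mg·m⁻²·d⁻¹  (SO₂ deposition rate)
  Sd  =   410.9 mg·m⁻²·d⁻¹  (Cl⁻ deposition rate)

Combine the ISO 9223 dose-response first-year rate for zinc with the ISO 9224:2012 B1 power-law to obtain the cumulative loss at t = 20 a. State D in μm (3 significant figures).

D(20) = 80.0 μm

zinc: temperature factor f = -0.071·(13.6) = -0.9656
  Pd branch = 0.0129·Pd^0.44·e^(0.046·RH+f) = 0.5649 μm/a
  Cl⁻ term: 0.0175·410.9^0.57·exp(0.008·59+0.085·23.6) = 6.442
  sum: 0.5649 + 6.442 → r_corr = 7.007 μm/a
Power-law: D(20) = r_corr · 20^0.813
  D(20) = 7.007 × 20^0.813 = 7.007 × 11.42 = 80.04 μm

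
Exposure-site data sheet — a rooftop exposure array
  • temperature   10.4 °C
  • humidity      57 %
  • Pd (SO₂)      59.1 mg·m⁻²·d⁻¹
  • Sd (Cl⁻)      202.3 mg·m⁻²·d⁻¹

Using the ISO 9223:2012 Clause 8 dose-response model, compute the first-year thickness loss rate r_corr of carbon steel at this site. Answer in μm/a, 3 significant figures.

r_corr = 72.5 μm/a

carbon steel: f(T) = -0.054·(T−10) [T>10 °C] = -0.0216
  Pd branch = 1.77·Pd^0.52·e^(0.02·RH+f) = 45.18 μm/a
  Cl⁻ term: 0.102·202.3^0.62·exp(0.033·57+0.04·10.4) = 27.28
  r_corr = 45.18 + 27.28 = 72.46 μm/a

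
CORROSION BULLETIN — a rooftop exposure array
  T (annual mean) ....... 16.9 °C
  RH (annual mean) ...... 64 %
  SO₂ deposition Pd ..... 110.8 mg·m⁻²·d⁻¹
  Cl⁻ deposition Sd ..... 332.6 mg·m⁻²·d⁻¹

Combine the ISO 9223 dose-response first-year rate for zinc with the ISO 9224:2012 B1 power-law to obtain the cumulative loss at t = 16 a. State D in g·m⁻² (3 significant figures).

zinc: f(T) = -0.071·(T−10) [T>10 °C] = -0.4899
  sulphur-dioxide contribution → 1.191 μm/a
  chloride contribution → 3.363 μm/a
  total first-year rate 4.554 μm/a
ISO 9224: D(t) = r_corr · t^b with b = 0.813 (zinc, B1)
  D(16) = 4.554 × 16^0.813 = 4.554 × 9.527 = 43.39 μm
  Mass loss = 43.39 μm × 7.14 g/cm³ = 309.8 g·m⁻²

D(16) = 310 g·m⁻²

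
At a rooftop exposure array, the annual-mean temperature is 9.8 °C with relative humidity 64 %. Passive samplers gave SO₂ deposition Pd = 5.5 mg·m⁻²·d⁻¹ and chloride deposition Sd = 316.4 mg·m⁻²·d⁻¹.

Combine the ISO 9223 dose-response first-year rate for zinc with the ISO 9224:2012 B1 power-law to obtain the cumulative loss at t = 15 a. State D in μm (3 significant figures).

D(15) = 20.8 μm

zinc: temperature factor f = +0.038·(-0.2) = -0.0076
  SO₂ term: 0.0129·5.5^0.44·exp(0.046·64-0.0076) = 0.5148
  Sd branch = 0.0175·Sd^0.57·e^(0.008·RH+0.085·T) = 1.788 μm/a
  sum: 0.5148 + 1.788 → r_corr = 2.302 μm/a
Long-term exponent b (ISO 9224 Table 2, B1) = 0.813
  D(15) = 2.302 × 15^0.813 = 2.302 × 9.04 = 20.81 μm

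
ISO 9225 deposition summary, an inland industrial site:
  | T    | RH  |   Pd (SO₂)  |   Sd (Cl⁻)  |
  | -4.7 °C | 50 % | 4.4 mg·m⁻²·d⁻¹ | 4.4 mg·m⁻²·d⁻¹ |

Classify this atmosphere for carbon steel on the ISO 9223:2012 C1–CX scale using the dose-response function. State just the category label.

carbon steel: f(T) = +0.150·(T−10) [T≤10 °C] = -2.2050
  Pd branch = 1.77·Pd^0.52·e^(0.02·RH+f) = 1.146 μm/a
  Sd branch = 0.102·Sd^0.62·e^(0.033·RH+0.04·T) = 1.103 μm/a
  r_corr = 1.146 + 1.103 = 2.249 μm/a
ISO 9223 Table 2 (carbon steel): 1.3 < 2.25 ≤ 25 μm/a ⇒ C2

C2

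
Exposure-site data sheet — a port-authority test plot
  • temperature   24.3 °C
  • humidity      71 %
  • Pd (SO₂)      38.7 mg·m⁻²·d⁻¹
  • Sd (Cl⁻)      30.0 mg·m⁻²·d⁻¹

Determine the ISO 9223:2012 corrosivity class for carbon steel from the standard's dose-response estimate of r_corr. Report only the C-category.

carbon steel: f(T) = -0.054·(T−10) [T>10 °C] = -0.7722
  Pd branch = 1.77·Pd^0.52·e^(0.02·RH+f) = 22.64 μm/a
  Cl⁻ term: 0.102·30.0^0.62·exp(0.033·71+0.04·24.3) = 23.13
  r_corr = 22.64 + 23.13 = 45.77 μm/a
45.8 μm/a falls in (25, 50] for carbon steel → category C3

C3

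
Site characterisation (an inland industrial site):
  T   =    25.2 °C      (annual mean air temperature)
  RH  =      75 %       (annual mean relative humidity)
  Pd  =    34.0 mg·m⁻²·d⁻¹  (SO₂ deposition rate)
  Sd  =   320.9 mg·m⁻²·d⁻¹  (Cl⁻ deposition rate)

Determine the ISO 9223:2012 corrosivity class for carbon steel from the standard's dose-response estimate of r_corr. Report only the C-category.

C5

carbon steel: T>10 °C ⇒ hinge -0.054·(25.2−10) = -0.8208
  SO₂ term: 1.77·34.0^0.52·exp(0.02·75-0.8208) = 21.84
  Sd branch = 0.102·Sd^0.62·e^(0.033·RH+0.04·T) = 118.9 μm/a
  r_corr = 21.84 + 118.9 = 140.7 μm/a
Category bounds: 80…200 μm/a bracket r_corr ⇒ C5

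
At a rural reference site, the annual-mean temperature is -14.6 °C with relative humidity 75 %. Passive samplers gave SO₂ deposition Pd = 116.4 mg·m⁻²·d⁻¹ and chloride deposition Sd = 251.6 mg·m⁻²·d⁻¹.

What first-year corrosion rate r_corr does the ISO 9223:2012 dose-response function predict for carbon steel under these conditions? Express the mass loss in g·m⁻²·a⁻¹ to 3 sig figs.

r_corr = 182 g·m⁻²·a⁻¹

carbon steel: temperature factor f = +0.150·(-24.6) = -3.6900
  SO₂ term: 1.77·116.4^0.52·exp(0.02·75-3.6900) = 2.351
  Cl⁻ term: 0.102·251.6^0.62·exp(0.033·75+0.04·-14.6) = 20.81
  r_corr = 2.351 + 20.81 = 23.16 μm/a
Convert to mass loss: 23.16 μm/a × 7.85 g/cm³ = 181.8 g·m⁻²·a⁻¹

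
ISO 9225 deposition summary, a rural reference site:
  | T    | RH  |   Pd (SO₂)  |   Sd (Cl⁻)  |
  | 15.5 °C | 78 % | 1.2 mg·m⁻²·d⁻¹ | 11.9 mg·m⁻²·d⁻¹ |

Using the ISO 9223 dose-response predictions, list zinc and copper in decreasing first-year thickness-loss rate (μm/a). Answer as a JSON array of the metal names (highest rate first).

zinc: f(T) = -0.071·(T−10) [T>10 °C] = -0.3905
  Pd branch = 0.0129·Pd^0.44·e^(0.046·RH+f) = 0.342 μm/a
  Cl⁻ term: 0.0175·11.9^0.57·exp(0.008·78+0.085·15.5) = 0.5004
  sum: 0.342 + 0.5004 → r_corr = 0.8424 μm/a
copper: temperature factor f = -0.080·(5.5) = -0.4400
  Pd branch = 0.0053·Pd^0.26·e^(0.059·RH+f) = 0.3568 μm/a
  Sd branch = 0.01025·Sd^0.27·e^(0.036·RH+0.049·T) = 0.7087 μm/a
  sum: 0.3568 + 0.7087 → r_corr = 1.065 μm/a
Ordering by μm/a: copper (1.07) > zinc (0.842)

["copper", "zinc"]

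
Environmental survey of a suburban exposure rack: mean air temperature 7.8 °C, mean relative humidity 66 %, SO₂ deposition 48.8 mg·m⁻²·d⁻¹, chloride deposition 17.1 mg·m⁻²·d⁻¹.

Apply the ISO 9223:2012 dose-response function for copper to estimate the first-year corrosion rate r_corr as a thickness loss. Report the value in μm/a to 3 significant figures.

r_corr = 0.890 μm/a

copper: T≤10 °C ⇒ hinge +0.126·(7.8−10) = -0.2772
  SO₂ term: 0.0053·48.8^0.26·exp(0.059·66-0.2772) = 0.542
  Cl⁻ term: 0.01025·17.1^0.27·exp(0.036·66+0.049·7.8) = 0.3479
  r_corr = 0.542 + 0.3479 = 0.89 μm/a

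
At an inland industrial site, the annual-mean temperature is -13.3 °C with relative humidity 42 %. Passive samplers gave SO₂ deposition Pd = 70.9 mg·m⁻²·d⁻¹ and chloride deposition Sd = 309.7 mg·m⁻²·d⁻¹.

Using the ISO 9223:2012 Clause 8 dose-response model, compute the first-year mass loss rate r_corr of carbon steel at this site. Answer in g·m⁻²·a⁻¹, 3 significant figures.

carbon steel: f(T) = +0.150·(T−10) [T≤10 °C] = -3.4950
  sulphur-dioxide contribution → 1.141 μm/a
  chloride contribution → 8.392 μm/a
  ⇒ r_corr(carbon steel) = 9.533 μm/a
Convert to mass loss: 9.533 μm/a × 7.85 g/cm³ = 74.83 g·m⁻²·a⁻¹

r_corr = 74.8 g·m⁻²·a⁻¹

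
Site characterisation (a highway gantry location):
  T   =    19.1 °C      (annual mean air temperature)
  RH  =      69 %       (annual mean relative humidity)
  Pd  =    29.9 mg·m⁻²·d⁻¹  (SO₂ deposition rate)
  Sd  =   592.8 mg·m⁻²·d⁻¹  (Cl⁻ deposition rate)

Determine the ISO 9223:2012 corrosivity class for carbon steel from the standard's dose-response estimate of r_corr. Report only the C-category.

C5

carbon steel: T>10 °C ⇒ hinge -0.054·(19.1−10) = -0.4914
  SO₂ term: 1.77·29.9^0.52·exp(0.02·69-0.4914) = 25.19
  Cl⁻ term: 0.102·592.8^0.62·exp(0.033·69+0.04·19.1) = 111.8
  r_corr = 25.19 + 111.8 = 137 μm/a
Category bounds: 80…200 μm/a bracket r_corr ⇒ C5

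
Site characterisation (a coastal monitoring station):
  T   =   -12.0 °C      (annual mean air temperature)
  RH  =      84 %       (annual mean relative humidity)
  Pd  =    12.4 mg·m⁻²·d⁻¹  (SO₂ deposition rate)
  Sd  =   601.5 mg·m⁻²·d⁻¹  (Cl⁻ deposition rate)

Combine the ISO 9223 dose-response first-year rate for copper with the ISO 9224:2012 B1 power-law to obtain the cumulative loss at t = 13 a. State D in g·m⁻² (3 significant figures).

copper: f(T) = +0.126·(T−10) [T≤10 °C] = -2.7720
  SO₂ term: 0.0053·12.4^0.26·exp(0.059·84-2.7720) = 0.09059
  Sd branch = 0.01025·Sd^0.27·e^(0.036·RH+0.049·T) = 0.6593 μm/a
  r_corr = 0.09059 + 0.6593 = 0.7498 μm/a
ISO 9224: D(t) = r_corr · t^b with b = 0.667 (copper, B1)
  D(13) = 0.7498 × 13^0.667 = 0.7498 × 5.534 = 4.149 μm
  Mass loss = 4.149 μm × 8.96 g/cm³ = 37.18 g·m⁻²

D(13) = 37.2 g·m⁻²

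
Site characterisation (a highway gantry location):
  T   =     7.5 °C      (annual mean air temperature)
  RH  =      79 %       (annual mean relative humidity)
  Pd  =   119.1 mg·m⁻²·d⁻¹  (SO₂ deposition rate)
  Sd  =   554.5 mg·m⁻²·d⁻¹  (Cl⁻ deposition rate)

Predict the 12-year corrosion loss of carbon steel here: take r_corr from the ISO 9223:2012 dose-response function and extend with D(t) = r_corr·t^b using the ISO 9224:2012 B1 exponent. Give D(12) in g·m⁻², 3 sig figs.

carbon steel: T≤10 °C ⇒ hinge +0.150·(7.5−10) = -0.3750
  sulphur-dioxide contribution → 70.92 μm/a
  chloride contribution → 93.82 μm/a
  ⇒ r_corr(carbon steel) = 164.7 μm/a
Power-law: D(12) = r_corr · 12^0.523
  D(12) = 164.7 × 12^0.523 = 164.7 × 3.668 = 604.3 μm
  Mass loss = 604.3 μm × 7.85 g/cm³ = 4743 g·m⁻²

D(12) = 4.74e+03 g·m⁻²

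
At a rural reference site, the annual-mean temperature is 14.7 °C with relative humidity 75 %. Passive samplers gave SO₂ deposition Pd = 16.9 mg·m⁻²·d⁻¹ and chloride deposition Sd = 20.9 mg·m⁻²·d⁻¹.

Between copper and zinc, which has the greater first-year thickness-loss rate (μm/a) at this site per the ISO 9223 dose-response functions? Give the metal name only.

copper: T>10 °C ⇒ hinge -0.080·(14.7−10) = -0.3760
  sulphur-dioxide contribution → 0.6338 μm/a
  chloride contribution → 0.7122 μm/a
  ⇒ r_corr(copper) = 1.346 μm/a
zinc: temperature factor f = -0.071·(4.7) = -0.3337
  sulphur-dioxide contribution → 1.01 μm/a
  chloride contribution → 0.6291 μm/a
  ⇒ r_corr(zinc) = 1.639 μm/a
Ordering by μm/a: zinc (1.64) > copper (1.35)

zinc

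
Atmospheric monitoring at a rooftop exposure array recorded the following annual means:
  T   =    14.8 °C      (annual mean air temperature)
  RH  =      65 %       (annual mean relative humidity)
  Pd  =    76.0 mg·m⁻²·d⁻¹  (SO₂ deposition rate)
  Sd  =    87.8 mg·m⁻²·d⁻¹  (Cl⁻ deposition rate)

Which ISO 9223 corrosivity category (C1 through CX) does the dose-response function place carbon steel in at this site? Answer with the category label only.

carbon steel: temperature factor f = -0.054·(4.8) = -0.2592
  Pd branch = 1.77·Pd^0.52·e^(0.02·RH+f) = 47.64 μm/a
  Cl⁻ term: 0.102·87.8^0.62·exp(0.033·65+0.04·14.8) = 25.25
  sum: 47.64 + 25.25 → r_corr = 72.89 μm/a
ISO 9223 Table 2 (carbon steel): 50 < 72.9 ≤ 80 μm/a ⇒ C4

C4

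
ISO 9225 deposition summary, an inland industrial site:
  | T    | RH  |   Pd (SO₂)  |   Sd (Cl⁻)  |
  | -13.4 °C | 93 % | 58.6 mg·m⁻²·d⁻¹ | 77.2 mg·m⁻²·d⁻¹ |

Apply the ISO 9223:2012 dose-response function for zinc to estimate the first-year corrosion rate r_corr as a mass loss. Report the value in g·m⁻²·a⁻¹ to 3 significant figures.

zinc: f(T) = +0.038·(T−10) [T≤10 °C] = -0.8892
  sulphur-dioxide contribution → 2.292 μm/a
  chloride contribution → 0.1404 μm/a
  total first-year rate 2.432 μm/a
Convert to mass loss: 2.432 μm/a × 7.14 g/cm³ = 17.37 g·m⁻²·a⁻¹

r_corr = 17.4 g·m⁻²·a⁻¹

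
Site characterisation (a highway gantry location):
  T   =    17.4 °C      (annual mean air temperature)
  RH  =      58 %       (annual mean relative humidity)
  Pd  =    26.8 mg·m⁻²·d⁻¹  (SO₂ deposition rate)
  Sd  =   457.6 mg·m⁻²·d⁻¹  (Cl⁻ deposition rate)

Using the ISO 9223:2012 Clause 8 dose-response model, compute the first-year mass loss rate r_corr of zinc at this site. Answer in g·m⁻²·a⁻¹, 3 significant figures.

zinc: f(T) = -0.071·(T−10) [T>10 °C] = -0.5254
  Pd branch = 0.0129·Pd^0.44·e^(0.046·RH+f) = 0.4672 μm/a
  Cl⁻ term: 0.0175·457.6^0.57·exp(0.008·58+0.085·17.4) = 4.012
  r_corr = 0.4672 + 4.012 = 4.479 μm/a
Convert to mass loss: 4.479 μm/a × 7.14 g/cm³ = 31.98 g·m⁻²·a⁻¹

r_corr = 32.0 g·m⁻²·a⁻¹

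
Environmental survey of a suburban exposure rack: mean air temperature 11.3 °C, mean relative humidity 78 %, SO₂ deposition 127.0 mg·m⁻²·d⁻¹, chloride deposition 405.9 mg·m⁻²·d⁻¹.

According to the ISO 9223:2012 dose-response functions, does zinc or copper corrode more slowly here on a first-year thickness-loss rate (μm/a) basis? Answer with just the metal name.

copper

zinc: T>10 °C ⇒ hinge -0.071·(11.3−10) = -0.0923
  SO₂ term: 0.0129·127.0^0.44·exp(0.046·78-0.0923) = 3.584
  Sd branch = 0.0175·Sd^0.57·e^(0.008·RH+0.085·T) = 2.618 μm/a
  r_corr = 3.584 + 2.618 = 6.203 μm/a
copper: T>10 °C ⇒ hinge -0.080·(11.3−10) = -0.1040
  Pd branch = 0.0053·Pd^0.26·e^(0.059·RH+f) = 1.678 μm/a
  Sd branch = 0.01025·Sd^0.27·e^(0.036·RH+0.049·T) = 1.496 μm/a
  sum: 1.678 + 1.496 → r_corr = 3.174 μm/a
Ordering by μm/a: zinc (6.2) > copper (3.17)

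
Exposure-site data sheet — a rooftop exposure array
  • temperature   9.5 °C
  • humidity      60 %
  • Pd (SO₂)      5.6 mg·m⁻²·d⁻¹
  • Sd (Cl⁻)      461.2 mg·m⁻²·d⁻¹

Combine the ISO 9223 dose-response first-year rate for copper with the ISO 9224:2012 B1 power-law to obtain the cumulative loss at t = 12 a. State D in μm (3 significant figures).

D(12) = 5.30 μm

copper: T≤10 °C ⇒ hinge +0.126·(9.5−10) = -0.0630
  Pd branch = 0.0053·Pd^0.26·e^(0.059·RH+f) = 0.2684 μm/a
  Cl⁻ term: 0.01025·461.2^0.27·exp(0.036·60+0.049·9.5) = 0.7417
  r_corr = 0.2684 + 0.7417 = 1.01 μm/a
Long-term exponent b (ISO 9224 Table 2, B1) = 0.667
  D(12) = 1.01 × 12^0.667 = 1.01 × 5.246 = 5.299 μm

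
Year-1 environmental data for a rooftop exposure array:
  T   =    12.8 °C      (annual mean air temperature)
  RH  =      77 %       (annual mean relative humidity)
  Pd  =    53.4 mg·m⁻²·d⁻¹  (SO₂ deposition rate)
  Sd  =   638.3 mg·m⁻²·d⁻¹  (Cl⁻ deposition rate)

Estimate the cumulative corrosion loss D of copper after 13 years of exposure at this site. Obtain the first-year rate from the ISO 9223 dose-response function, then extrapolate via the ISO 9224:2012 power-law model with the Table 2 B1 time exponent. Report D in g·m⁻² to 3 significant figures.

copper: temperature factor f = -0.080·(2.8) = -0.2240
  sulphur-dioxide contribution → 1.12 μm/a
  chloride contribution → 1.755 μm/a
  total first-year rate 2.875 μm/a
Power-law: D(13) = r_corr · 13^0.667
  D(13) = 2.875 × 13^0.667 = 2.875 × 5.534 = 15.91 μm
  Mass loss = 15.91 μm × 8.96 g/cm³ = 142.5 g·m⁻²

D(13) = 143 g·m⁻²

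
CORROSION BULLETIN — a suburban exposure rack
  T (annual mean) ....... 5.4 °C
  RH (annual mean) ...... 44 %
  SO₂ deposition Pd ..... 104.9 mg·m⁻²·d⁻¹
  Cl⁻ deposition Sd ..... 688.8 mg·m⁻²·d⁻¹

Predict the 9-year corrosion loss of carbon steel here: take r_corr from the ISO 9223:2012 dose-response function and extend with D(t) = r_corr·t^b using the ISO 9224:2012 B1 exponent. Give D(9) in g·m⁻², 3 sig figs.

carbon steel: T≤10 °C ⇒ hinge +0.150·(5.4−10) = -0.6900
  SO₂ term: 1.77·104.9^0.52·exp(0.02·44-0.6900) = 24.06
  Cl⁻ term: 0.102·688.8^0.62·exp(0.033·44+0.04·5.4) = 31.09
  sum: 24.06 + 31.09 → r_corr = 55.15 μm/a
Power-law: D(9) = r_corr · 9^0.523
  D(9) = 55.15 × 9^0.523 = 55.15 × 3.156 = 174 μm
  Mass loss = 174 μm × 7.85 g/cm³ = 1366 g·m⁻²

D(9) = 1.37e+03 g·m⁻²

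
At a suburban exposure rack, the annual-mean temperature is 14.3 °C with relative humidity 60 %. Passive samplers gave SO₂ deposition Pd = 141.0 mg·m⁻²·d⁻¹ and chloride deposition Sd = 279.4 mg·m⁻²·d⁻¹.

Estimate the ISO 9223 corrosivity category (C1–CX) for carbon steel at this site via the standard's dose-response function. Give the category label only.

C5

carbon steel: f(T) = -0.054·(T−10) [T>10 °C] = -0.2322
  SO₂ term: 1.77·141.0^0.52·exp(0.02·60-0.2322) = 61.08
  Cl⁻ term: 0.102·279.4^0.62·exp(0.033·60+0.04·14.3) = 43.01
  r_corr = 61.08 + 43.01 = 104.1 μm/a
Category bounds: 80…200 μm/a bracket r_corr ⇒ C5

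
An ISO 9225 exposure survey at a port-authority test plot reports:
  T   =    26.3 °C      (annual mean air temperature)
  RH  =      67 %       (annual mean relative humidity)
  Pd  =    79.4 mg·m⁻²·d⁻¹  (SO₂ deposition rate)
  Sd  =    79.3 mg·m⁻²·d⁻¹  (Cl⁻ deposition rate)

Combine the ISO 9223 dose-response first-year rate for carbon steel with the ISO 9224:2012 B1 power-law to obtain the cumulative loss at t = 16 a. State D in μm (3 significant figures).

carbon steel: T>10 °C ⇒ hinge -0.054·(26.3−10) = -0.8802
  sulphur-dioxide contribution → 27.26 μm/a
  chloride contribution → 40.11 μm/a
  total first-year rate 67.37 μm/a
ISO 9224: D(t) = r_corr · t^b with b = 0.523 (carbon steel, B1)
  D(16) = 67.37 × 16^0.523 = 67.37 × 4.263 = 287.2 μm

D(16) = 287 μm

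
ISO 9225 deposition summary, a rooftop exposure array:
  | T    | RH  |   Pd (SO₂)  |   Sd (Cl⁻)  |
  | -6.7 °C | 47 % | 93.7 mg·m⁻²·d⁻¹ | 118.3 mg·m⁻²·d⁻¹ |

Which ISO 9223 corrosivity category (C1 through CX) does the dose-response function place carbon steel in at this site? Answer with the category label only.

C2

carbon steel: T≤10 °C ⇒ hinge +0.150·(-6.7−10) = -2.5050
  sulphur-dioxide contribution → 3.923 μm/a
  chloride contribution → 7.097 μm/a
  ⇒ r_corr(carbon steel) = 11.02 μm/a
11 μm/a falls in (1.3, 25] for carbon steel → category C2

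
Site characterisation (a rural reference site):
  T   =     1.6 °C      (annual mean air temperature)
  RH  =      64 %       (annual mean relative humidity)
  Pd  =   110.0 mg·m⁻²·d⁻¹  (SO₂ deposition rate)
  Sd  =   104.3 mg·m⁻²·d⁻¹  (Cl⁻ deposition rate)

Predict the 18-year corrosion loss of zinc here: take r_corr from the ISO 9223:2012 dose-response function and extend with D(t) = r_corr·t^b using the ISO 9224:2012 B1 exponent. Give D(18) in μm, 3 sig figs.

zinc: temperature factor f = +0.038·(-8.4) = -0.3192
  SO₂ term: 0.0129·110.0^0.44·exp(0.046·64-0.3192) = 1.408
  Cl⁻ term: 0.0175·104.3^0.57·exp(0.008·64+0.085·1.6) = 0.473
  r_corr = 1.408 + 0.473 = 1.881 μm/a
Power-law: D(18) = r_corr · 18^0.813
  D(18) = 1.881 × 18^0.813 = 1.881 × 10.48 = 19.73 μm

D(18) = 19.7 μm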